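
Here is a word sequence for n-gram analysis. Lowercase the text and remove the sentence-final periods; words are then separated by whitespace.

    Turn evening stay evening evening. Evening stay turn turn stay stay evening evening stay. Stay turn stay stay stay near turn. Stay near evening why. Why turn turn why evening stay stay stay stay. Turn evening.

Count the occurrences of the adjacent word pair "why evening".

Scanning the 35 overlapping bigram windows for "why evening":
  position 29–30: why evening

1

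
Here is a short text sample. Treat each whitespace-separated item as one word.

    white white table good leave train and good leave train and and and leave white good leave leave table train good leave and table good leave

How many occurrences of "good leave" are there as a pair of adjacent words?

5

Scanning the 25 overlapping bigram windows for "good leave":
  position 4–5: good leave
  position 8–9: good leave
  position 16–17: good leave
  position 21–22: good leave
  position 25–26: good leave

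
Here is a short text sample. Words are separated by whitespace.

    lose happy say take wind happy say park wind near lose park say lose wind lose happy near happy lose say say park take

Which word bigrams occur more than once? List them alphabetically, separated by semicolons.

Bigram counts meeting the condition (more than once):
  happy say: 2
  lose happy: 2
  say park: 2

happy say; lose happy; say park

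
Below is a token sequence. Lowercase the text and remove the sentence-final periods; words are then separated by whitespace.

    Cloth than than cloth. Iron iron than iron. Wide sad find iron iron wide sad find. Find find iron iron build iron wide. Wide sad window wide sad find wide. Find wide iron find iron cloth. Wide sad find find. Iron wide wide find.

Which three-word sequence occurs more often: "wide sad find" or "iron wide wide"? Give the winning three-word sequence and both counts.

"wide sad find": 4 occurrences
"iron wide wide": 2 occurrences

"wide sad find" (4 vs 2)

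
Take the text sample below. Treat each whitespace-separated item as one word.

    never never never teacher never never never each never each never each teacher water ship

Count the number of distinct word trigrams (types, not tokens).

10

15 tokens → 13 trigram windows in total.
Repeated trigrams (each contributes count−1 duplicates):
  each never each: 2
  never each never: 2
  never never never: 2
3 duplicate windows → 13 − 3 = 10 distinct.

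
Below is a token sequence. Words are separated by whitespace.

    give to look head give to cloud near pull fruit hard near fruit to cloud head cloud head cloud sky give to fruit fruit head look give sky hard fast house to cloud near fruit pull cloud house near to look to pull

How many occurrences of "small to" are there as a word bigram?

Scanning the 42 overlapping bigram windows for "small to":
  (none found)

0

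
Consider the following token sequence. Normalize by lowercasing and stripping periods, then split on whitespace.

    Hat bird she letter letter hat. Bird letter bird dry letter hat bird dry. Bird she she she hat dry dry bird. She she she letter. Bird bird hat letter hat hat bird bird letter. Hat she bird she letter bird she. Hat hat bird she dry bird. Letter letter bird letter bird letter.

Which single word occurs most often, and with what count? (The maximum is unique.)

Unigram frequencies (highest first):
  bird: 16
  letter: 12
  she: 11
  hat: 10
  dry: 5

"bird", 16 times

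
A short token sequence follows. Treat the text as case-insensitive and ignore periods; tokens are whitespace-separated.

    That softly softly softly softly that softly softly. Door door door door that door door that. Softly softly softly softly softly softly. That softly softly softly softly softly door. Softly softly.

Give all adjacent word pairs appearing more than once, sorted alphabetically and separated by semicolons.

Bigram counts meeting the condition (more than once):
  door door: 4
  door that: 2
  softly door: 2
  softly softly: 14
  softly that: 2
  that softly: 4

door door; door that; softly door; softly softly; softly that; that softly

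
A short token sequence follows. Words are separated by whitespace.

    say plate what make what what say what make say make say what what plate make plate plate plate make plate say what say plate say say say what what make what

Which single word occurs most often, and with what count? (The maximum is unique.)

"what", 10 times

Unigram frequencies (highest first):
  what: 10
  say: 9
  plate: 7
  make: 6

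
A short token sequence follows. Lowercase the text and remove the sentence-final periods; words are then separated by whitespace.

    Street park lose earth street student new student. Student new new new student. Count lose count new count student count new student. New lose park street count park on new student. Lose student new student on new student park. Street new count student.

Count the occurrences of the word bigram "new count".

Scanning the 42 overlapping bigram windows for "new count":
  position 17–18: new count
  position 41–42: new count

2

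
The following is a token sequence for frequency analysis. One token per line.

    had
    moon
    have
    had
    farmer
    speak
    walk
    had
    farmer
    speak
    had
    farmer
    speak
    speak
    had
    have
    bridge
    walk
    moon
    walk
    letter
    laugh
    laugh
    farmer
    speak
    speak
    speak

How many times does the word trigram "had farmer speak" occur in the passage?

Scanning the 25 overlapping trigram windows for "had farmer speak":
  position 4–6: had farmer speak
  position 8–10: had farmer speak
  position 11–13: had farmer speak

3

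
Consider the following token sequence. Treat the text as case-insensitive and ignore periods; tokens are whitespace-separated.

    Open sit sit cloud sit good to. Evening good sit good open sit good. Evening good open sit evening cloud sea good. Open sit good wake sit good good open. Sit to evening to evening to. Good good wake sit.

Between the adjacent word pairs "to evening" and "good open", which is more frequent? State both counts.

"good open" (4 vs 3)

"to evening": 3 occurrences
"good open": 4 occurrences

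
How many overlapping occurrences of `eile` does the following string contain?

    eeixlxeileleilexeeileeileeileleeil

Sliding a length-4 window over the 34 characters (31 positions):
  position 7–10: eile
  position 12–15: eile
  position 18–21: eile
  position 22–25: eile
  position 26–29: eile

5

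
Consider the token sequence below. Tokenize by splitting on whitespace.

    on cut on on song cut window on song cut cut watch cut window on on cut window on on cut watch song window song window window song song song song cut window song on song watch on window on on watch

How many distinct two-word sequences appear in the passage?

20

42 tokens → 41 bigram windows in total.
Repeated bigrams (each contributes count−1 duplicates):
  cut window: 4
  on on: 4
  window on: 4
  on cut: 3
  on song: 3
  song cut: 3
  song song: 3
  window song: 3
  … (2 more repeated)
21 duplicate windows → 41 − 21 = 20 distinct.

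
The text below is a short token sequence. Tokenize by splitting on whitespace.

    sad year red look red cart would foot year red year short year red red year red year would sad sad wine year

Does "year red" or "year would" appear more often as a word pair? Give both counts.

"year red" (4 vs 1)

"year red": 4 occurrences
"year would": 1 occurrence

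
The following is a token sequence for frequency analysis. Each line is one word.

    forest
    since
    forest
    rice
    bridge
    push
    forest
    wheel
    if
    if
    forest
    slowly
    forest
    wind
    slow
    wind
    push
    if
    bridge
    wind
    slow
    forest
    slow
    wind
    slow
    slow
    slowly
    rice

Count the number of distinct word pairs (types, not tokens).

24

28 tokens → 27 bigram windows in total.
Repeated bigrams (each contributes count−1 duplicates):
  wind slow: 3
  slow wind: 2
3 duplicate windows → 27 − 3 = 24 distinct.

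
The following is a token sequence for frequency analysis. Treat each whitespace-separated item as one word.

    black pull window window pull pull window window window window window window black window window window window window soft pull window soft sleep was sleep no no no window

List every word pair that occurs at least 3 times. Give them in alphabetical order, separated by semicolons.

Bigram counts meeting the condition (at least 3 times):
  pull window: 3
  window window: 10

pull window; window window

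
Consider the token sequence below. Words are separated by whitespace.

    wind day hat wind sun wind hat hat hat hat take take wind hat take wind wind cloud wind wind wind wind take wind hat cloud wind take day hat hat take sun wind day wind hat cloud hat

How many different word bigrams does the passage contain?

39 tokens → 38 bigram windows in total.
Repeated bigrams (each contributes count−1 duplicates):
  hat hat: 4
  wind hat: 4
  wind wind: 4
  hat take: 3
  take wind: 3
  cloud wind: 2
  day hat: 2
  hat cloud: 2
  … (3 more repeated)
19 duplicate windows → 38 − 19 = 19 distinct.

19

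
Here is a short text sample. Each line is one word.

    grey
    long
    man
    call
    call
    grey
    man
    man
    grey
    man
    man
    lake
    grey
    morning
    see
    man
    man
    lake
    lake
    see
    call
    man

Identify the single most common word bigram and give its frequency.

"man man", 3 times

Bigram frequencies (highest first):
  man man: 3
  grey man: 2
  man lake: 2
  grey long: 1
  long man: 1
  man call: 1
  … (11 more, each ≤ 1)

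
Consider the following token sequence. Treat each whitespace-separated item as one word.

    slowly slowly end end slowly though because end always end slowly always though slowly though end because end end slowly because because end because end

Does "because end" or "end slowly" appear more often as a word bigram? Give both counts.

"because end" (4 vs 3)

"because end": 4 occurrences
"end slowly": 3 occurrences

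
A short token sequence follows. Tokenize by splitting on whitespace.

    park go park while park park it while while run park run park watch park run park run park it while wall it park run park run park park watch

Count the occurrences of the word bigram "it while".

2

Scanning the 29 overlapping bigram windows for "it while":
  position 7–8: it while
  position 20–21: it while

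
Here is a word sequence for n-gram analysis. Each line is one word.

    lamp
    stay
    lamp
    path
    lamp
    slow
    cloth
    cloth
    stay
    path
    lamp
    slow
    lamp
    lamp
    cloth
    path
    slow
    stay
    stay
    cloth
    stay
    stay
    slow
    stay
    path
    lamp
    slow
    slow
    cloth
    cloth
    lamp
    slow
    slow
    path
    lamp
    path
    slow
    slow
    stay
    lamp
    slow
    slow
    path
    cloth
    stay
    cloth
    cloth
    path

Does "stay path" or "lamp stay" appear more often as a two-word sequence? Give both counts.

"stay path" (2 vs 1)

"stay path": 2 occurrences
"lamp stay": 1 occurrence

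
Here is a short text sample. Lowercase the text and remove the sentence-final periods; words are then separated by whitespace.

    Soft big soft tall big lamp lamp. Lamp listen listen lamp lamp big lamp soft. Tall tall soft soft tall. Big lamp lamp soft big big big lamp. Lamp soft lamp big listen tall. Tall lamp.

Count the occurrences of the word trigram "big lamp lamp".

Scanning the 34 overlapping trigram windows for "big lamp lamp":
  position 5–7: big lamp lamp
  position 21–23: big lamp lamp
  position 27–29: big lamp lamp

3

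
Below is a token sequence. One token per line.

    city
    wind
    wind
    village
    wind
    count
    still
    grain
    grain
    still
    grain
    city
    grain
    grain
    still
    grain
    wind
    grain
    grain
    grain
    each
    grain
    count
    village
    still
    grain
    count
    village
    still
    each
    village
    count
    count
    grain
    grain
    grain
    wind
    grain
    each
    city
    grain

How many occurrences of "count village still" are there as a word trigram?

2

Scanning the 39 overlapping trigram windows for "count village still":
  position 23–25: count village still
  position 27–29: count village still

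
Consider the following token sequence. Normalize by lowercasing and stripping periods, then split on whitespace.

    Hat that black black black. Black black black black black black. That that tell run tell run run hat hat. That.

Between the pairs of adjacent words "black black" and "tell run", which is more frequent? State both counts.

"black black": 8 occurrences
"tell run": 2 occurrences

"black black" (8 vs 2)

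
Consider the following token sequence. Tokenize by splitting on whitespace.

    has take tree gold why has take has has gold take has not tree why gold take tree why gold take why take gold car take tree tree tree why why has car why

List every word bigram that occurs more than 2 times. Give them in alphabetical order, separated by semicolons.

gold take; take tree; tree why

Bigram counts meeting the condition (more than 2 times):
  gold take: 3
  take tree: 3
  tree why: 3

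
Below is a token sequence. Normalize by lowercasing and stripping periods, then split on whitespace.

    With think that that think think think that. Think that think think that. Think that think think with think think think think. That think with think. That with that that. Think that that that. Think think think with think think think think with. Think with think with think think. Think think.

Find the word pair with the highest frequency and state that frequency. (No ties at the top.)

"think think", 15 times

Bigram frequencies (highest first):
  think think: 15
  think that: 8
  that think: 8
  with think: 7
  think with: 6
  that that: 4
  … (2 more, each ≤ 1)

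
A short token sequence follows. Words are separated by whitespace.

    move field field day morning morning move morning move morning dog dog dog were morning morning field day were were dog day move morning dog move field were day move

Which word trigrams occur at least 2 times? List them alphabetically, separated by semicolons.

Trigram counts meeting the condition (at least 2 times):
  morning move morning: 2
  move morning dog: 2

morning move morning; move morning dog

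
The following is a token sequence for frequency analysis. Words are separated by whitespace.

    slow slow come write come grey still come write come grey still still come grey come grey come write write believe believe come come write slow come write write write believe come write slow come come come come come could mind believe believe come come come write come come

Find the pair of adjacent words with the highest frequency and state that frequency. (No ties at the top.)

Bigram frequencies (highest first):
  come come: 8
  come write: 7
  come grey: 4
  slow come: 3
  write come: 3
  write write: 3
  … (12 more, each ≤ 3)

"come come", 8 times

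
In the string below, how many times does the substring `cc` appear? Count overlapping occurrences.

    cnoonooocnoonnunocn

0

Sliding a length-2 window over the 19 characters (18 positions):
  (no match at any position)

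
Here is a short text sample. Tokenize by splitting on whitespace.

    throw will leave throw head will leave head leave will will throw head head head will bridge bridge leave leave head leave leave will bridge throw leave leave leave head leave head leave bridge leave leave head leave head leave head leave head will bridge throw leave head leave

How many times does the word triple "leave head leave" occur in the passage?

Scanning the 47 overlapping trigram windows for "leave head leave":
  position 7–9: leave head leave
  position 20–22: leave head leave
  position 29–31: leave head leave
  position 31–33: leave head leave
  position 36–38: leave head leave
  position 38–40: leave head leave
  position 40–42: leave head leave
  position 47–49: leave head leave

8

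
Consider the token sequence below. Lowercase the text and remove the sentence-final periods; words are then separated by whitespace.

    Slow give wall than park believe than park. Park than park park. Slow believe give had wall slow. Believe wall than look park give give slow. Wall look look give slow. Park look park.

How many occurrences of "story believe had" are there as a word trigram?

0

Scanning the 32 overlapping trigram windows for "story believe had":
  (none found)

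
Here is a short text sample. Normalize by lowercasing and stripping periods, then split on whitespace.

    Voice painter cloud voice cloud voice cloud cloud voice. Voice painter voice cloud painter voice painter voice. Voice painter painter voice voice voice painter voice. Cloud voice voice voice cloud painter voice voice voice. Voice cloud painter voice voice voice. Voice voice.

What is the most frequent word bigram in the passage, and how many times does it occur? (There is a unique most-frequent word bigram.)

Bigram frequencies (highest first):
  voice voice: 13
  painter voice: 7
  voice cloud: 6
  voice painter: 5
  cloud voice: 4
  cloud painter: 3
  … (3 more, each ≤ 1)

"voice voice", 13 times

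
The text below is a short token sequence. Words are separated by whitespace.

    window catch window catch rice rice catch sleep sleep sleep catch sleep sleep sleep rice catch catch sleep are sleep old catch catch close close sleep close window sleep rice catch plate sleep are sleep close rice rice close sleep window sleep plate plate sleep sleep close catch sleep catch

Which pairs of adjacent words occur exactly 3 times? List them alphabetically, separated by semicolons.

Bigram counts meeting the condition (exactly 3 times):
  rice catch: 3
  sleep close: 3

rice catch; sleep close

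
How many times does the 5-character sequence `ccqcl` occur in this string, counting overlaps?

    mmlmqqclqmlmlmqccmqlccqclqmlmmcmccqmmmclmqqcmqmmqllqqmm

Sliding a length-5 window over the 55 characters (51 positions):
  position 21–25: ccqcl

1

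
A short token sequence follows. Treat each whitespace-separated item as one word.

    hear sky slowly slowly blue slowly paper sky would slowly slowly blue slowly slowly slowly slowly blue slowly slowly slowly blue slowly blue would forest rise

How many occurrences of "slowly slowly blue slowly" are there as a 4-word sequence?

4

Scanning the 23 overlapping 4-gram windows for "slowly slowly blue slowly":
  position 3–6: slowly slowly blue slowly
  position 10–13: slowly slowly blue slowly
  position 15–18: slowly slowly blue slowly
  position 19–22: slowly slowly blue slowly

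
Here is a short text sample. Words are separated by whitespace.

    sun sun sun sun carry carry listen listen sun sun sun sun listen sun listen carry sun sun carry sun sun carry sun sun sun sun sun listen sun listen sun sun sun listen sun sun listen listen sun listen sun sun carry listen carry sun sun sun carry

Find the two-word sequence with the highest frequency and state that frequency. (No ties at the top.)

"sun sun", 18 times

Bigram frequencies (highest first):
  sun sun: 18
  listen sun: 7
  sun listen: 7
  sun carry: 5
  carry sun: 4
  carry listen: 2
  … (3 more, each ≤ 2)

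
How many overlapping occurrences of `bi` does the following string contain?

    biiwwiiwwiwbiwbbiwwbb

3

Sliding a length-2 window over the 21 characters (20 positions):
  position 1–2: bi
  position 12–13: bi
  position 16–17: bi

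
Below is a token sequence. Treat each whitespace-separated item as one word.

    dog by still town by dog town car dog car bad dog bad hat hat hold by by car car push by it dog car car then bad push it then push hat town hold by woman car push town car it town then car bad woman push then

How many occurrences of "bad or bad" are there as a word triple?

Scanning the 47 overlapping trigram windows for "bad or bad":
  (none found)

0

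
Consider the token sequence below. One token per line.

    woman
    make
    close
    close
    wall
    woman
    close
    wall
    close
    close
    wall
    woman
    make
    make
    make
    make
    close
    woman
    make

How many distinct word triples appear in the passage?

19 tokens → 17 trigram windows in total.
Repeated trigrams (each contributes count−1 duplicates):
  close close wall: 2
  close wall woman: 2
  make make make: 2
3 duplicate windows → 17 − 3 = 14 distinct.

14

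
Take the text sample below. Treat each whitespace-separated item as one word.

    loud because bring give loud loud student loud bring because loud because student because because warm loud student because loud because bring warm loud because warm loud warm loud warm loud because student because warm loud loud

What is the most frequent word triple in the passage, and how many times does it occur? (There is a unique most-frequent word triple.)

"because warm loud", 3 times

Trigram frequencies (highest first):
  because warm loud: 3
  loud because bring: 2
  because loud because: 2
  loud because student: 2
  because student because: 2
  warm loud because: 2
  … (20 more, each ≤ 2)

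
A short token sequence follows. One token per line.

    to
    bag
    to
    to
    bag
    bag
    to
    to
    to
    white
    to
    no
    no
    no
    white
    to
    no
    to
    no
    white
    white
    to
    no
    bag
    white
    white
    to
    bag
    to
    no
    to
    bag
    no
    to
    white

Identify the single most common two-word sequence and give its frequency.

"to no", 5 times

Bigram frequencies (highest first):
  to no: 5
  to bag: 4
  white to: 4
  bag to: 3
  to to: 3
  no to: 3
  … (8 more, each ≤ 2)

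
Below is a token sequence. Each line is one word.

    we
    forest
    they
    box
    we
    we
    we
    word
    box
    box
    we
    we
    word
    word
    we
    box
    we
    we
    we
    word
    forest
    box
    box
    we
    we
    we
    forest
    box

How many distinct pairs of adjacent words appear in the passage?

13

28 tokens → 27 bigram windows in total.
Repeated bigrams (each contributes count−1 duplicates):
  we we: 7
  box we: 4
  we word: 3
  box box: 2
  forest box: 2
  we forest: 2
14 duplicate windows → 27 − 14 = 13 distinct.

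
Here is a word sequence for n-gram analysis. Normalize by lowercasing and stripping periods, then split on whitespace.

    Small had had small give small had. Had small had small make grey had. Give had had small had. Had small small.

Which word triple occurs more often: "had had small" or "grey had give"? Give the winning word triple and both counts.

"had had small": 4 occurrences
"grey had give": 1 occurrence

"had had small" (4 vs 1)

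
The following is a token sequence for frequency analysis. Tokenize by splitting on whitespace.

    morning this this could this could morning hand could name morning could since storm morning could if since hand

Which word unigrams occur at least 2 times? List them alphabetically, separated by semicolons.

Unigram counts meeting the condition (at least 2 times):
  could: 5
  hand: 2
  morning: 4
  since: 2
  this: 3

could; hand; morning; since; this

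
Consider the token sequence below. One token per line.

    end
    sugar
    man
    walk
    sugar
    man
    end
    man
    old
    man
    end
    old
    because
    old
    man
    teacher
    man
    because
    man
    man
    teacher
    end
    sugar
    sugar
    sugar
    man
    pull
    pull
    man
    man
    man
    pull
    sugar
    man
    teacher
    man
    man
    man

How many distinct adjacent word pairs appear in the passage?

22

38 tokens → 37 bigram windows in total.
Repeated bigrams (each contributes count−1 duplicates):
  man man: 5
  sugar man: 4
  man teacher: 3
  end sugar: 2
  man end: 2
  man pull: 2
  old man: 2
  sugar sugar: 2
  … (1 more repeated)
15 duplicate windows → 37 − 15 = 22 distinct.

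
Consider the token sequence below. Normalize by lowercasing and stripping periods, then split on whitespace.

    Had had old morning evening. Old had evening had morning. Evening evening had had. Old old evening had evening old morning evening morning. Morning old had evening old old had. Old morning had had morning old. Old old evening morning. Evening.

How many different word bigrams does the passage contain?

41 tokens → 40 bigram windows in total.
Repeated bigrams (each contributes count−1 duplicates):
  morning evening: 4
  old old: 4
  evening had: 3
  evening old: 3
  had evening: 3
  had had: 3
  had old: 3
  old had: 3
  … (5 more repeated)
24 duplicate windows → 40 − 24 = 16 distinct.

16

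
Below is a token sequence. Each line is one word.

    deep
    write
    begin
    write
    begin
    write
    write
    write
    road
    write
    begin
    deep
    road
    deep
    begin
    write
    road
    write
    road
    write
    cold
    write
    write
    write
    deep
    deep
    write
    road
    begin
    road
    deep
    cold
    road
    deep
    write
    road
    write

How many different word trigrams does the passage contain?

37 tokens → 35 trigram windows in total.
Repeated trigrams (each contributes count−1 duplicates):
  write road write: 4
  deep write road: 2
  write begin write: 2
  write write write: 2
6 duplicate windows → 35 − 6 = 29 distinct.

29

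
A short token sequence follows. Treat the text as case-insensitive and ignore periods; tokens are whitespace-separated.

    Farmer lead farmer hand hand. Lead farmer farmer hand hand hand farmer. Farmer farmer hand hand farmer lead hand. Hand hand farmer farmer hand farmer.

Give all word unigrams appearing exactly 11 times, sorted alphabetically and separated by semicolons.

farmer; hand

Unigram counts meeting the condition (exactly 11 times):
  farmer: 11
  hand: 11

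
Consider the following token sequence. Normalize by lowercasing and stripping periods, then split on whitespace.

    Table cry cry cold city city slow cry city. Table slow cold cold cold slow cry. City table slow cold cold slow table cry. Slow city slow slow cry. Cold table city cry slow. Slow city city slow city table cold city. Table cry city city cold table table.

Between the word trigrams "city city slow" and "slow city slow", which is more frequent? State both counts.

"city city slow": 2 occurrences
"slow city slow": 1 occurrence

"city city slow" (2 vs 1)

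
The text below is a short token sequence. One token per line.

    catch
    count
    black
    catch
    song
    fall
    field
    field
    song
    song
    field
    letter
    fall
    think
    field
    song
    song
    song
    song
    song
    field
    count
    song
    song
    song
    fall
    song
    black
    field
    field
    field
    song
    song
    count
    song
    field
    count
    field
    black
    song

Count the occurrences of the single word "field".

Scanning the 40 tokens for "field":
  position 7: field
  position 8: field
  position 11: field
  position 15: field
  position 21: field
  position 29: field
  position 30: field
  position 31: field
  position 36: field
  position 38: field

10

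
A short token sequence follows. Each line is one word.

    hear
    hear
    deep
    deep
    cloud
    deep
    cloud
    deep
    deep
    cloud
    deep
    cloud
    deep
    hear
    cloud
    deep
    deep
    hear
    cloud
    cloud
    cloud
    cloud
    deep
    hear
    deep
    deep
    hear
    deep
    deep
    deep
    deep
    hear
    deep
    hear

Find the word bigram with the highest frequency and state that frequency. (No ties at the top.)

"deep deep", 7 times

Bigram frequencies (highest first):
  deep deep: 7
  cloud deep: 6
  deep hear: 6
  hear deep: 4
  deep cloud: 4
  cloud cloud: 3
  … (2 more, each ≤ 2)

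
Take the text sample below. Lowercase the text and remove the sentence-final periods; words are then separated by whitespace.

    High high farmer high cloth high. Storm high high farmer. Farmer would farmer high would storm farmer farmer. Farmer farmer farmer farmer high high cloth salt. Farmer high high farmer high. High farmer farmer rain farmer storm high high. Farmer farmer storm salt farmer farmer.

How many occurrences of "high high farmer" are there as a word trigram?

5

Scanning the 43 overlapping trigram windows for "high high farmer":
  position 1–3: high high farmer
  position 8–10: high high farmer
  position 28–30: high high farmer
  position 31–33: high high farmer
  position 38–40: high high farmer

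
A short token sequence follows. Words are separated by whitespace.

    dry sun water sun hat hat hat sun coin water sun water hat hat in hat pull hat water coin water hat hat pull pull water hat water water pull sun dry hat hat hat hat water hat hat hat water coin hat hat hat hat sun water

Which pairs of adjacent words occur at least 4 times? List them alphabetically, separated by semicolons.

Bigram counts meeting the condition (at least 4 times):
  hat hat: 12
  hat water: 4
  water hat: 4

hat hat; hat water; water hat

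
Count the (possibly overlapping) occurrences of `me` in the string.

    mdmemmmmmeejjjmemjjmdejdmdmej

Sliding a length-2 window over the 29 characters (28 positions):
  position 3–4: me
  position 9–10: me
  position 15–16: me
  position 27–28: me

4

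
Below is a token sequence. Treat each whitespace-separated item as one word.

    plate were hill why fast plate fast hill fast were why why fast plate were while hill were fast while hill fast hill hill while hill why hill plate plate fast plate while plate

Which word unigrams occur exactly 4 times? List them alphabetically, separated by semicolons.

were; while; why

Unigram counts meeting the condition (exactly 4 times):
  were: 4
  while: 4
  why: 4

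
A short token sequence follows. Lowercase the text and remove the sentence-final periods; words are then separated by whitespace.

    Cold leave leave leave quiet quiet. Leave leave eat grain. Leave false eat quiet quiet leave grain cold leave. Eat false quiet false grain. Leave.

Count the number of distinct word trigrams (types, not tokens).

25 tokens → 23 trigram windows in total.
Repeated trigrams (each contributes count−1 duplicates):
  quiet quiet leave: 2
1 duplicate windows → 23 − 1 = 22 distinct.

22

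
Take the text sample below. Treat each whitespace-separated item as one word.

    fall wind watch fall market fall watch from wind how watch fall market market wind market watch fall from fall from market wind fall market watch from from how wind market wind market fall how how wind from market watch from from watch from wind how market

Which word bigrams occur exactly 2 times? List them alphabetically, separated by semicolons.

fall from; from from; from market; from wind; how wind; market fall; wind how

Bigram counts meeting the condition (exactly 2 times):
  fall from: 2
  from from: 2
  from market: 2
  from wind: 2
  how wind: 2
  market fall: 2
  wind how: 2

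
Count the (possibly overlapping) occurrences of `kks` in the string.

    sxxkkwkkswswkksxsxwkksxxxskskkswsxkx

Sliding a length-3 window over the 36 characters (34 positions):
  position 7–9: kks
  position 13–15: kks
  position 20–22: kks
  position 29–31: kks

4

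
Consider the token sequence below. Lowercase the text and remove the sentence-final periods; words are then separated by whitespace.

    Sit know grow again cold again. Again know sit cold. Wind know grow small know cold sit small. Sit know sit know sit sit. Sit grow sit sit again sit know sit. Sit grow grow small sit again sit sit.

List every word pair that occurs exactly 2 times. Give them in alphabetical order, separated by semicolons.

Bigram counts meeting the condition (exactly 2 times):
  again sit: 2
  grow small: 2
  know grow: 2
  sit again: 2
  sit grow: 2
  small sit: 2

again sit; grow small; know grow; sit again; sit grow; small sit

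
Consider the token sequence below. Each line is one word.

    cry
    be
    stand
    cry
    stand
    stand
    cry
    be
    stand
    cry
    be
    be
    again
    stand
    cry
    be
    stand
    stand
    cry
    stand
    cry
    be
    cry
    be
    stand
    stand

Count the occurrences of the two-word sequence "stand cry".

Scanning the 25 overlapping bigram windows for "stand cry":
  position 3–4: stand cry
  position 6–7: stand cry
  position 9–10: stand cry
  position 14–15: stand cry
  position 18–19: stand cry
  position 20–21: stand cry

6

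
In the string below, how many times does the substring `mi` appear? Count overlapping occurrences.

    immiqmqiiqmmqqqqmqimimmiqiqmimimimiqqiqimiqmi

9

Sliding a length-2 window over the 45 characters (44 positions):
  position 3–4: mi
  position 20–21: mi
  position 23–24: mi
  position 28–29: mi
  position 30–31: mi
  position 32–33: mi
  position 34–35: mi
  position 41–42: mi
  position 44–45: mi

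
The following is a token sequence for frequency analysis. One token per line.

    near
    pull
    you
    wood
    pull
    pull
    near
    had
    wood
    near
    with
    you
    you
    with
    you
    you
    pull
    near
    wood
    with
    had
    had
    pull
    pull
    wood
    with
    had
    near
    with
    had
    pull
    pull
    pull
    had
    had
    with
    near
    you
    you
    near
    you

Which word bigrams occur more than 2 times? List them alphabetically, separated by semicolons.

pull pull; with had; you you

Bigram counts meeting the condition (more than 2 times):
  pull pull: 4
  with had: 3
  you you: 3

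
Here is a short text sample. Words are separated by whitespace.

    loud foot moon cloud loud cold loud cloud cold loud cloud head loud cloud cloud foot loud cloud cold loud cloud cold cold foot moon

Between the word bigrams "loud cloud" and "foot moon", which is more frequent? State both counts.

"loud cloud": 5 occurrences
"foot moon": 2 occurrences

"loud cloud" (5 vs 2)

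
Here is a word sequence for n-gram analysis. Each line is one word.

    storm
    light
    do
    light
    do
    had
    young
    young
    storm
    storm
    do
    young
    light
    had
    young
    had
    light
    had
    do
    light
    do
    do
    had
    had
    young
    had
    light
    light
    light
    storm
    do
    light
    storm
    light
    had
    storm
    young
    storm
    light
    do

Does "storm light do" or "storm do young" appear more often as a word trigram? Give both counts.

"storm light do": 2 occurrences
"storm do young": 1 occurrence

"storm light do" (2 vs 1)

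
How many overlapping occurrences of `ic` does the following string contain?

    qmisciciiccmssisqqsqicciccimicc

Sliding a length-2 window over the 31 characters (30 positions):
  position 6–7: ic
  position 9–10: ic
  position 21–22: ic
  position 24–25: ic
  position 29–30: ic

5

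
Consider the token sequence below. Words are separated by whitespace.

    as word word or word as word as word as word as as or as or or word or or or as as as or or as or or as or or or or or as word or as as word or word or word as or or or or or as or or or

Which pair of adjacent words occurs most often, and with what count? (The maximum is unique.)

"or or", 15 times

Bigram frequencies (highest first):
  or or: 15
  as or: 7
  or as: 7
  as word: 6
  word or: 5
  word as: 5
  … (3 more, each ≤ 4)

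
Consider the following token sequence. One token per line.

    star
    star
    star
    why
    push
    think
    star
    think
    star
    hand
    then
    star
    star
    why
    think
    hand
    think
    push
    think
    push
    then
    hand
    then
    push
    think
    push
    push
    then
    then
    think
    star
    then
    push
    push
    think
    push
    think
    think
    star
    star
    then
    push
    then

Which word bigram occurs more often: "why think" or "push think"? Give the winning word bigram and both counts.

"why think": 1 occurrence
"push think": 5 occurrences

"push think" (5 vs 1)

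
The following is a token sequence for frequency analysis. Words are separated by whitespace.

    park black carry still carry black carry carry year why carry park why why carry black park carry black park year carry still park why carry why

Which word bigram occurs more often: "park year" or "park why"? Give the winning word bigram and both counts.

"park why" (2 vs 1)

"park year": 1 occurrence
"park why": 2 occurrences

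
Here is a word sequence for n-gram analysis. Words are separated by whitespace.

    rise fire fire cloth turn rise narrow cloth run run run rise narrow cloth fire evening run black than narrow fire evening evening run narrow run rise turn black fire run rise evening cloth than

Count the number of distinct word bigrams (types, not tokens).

35 tokens → 34 bigram windows in total.
Repeated bigrams (each contributes count−1 duplicates):
  run rise: 3
  evening run: 2
  fire evening: 2
  narrow cloth: 2
  rise narrow: 2
  run run: 2
7 duplicate windows → 34 − 7 = 27 distinct.

27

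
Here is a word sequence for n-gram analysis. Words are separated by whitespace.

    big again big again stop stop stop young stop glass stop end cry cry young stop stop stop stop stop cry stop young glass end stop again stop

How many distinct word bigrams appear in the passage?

28 tokens → 27 bigram windows in total.
Repeated bigrams (each contributes count−1 duplicates):
  stop stop: 6
  again stop: 2
  big again: 2
  stop young: 2
  young stop: 2
9 duplicate windows → 27 − 9 = 18 distinct.

18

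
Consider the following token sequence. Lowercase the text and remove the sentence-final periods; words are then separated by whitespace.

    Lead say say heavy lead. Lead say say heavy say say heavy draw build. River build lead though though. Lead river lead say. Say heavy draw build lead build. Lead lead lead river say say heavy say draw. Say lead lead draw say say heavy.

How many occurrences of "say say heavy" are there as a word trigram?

Scanning the 43 overlapping trigram windows for "say say heavy":
  position 2–4: say say heavy
  position 7–9: say say heavy
  position 10–12: say say heavy
  position 23–25: say say heavy
  position 34–36: say say heavy
  position 43–45: say say heavy

6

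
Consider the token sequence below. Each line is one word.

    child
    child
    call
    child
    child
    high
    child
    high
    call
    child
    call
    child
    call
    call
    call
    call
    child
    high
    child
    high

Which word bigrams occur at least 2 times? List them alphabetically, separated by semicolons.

call call; call child; child call; child child; child high; high child

Bigram counts meeting the condition (at least 2 times):
  call call: 3
  call child: 4
  child call: 3
  child child: 2
  child high: 4
  high child: 2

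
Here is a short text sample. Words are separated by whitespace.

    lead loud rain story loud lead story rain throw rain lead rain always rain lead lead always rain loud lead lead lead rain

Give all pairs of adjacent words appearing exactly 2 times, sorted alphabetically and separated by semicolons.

always rain; lead rain; loud lead; rain lead

Bigram counts meeting the condition (exactly 2 times):
  always rain: 2
  lead rain: 2
  loud lead: 2
  rain lead: 2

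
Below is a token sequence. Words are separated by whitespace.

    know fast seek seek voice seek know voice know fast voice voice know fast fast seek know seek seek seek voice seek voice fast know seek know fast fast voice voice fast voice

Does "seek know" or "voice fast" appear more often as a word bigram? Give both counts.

"seek know" (3 vs 2)

"seek know": 3 occurrences
"voice fast": 2 occurrences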